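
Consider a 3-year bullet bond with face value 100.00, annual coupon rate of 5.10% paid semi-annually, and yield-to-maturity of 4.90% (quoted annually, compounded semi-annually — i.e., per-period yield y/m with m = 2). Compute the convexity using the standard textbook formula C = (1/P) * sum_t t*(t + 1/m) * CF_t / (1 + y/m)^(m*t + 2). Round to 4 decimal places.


Coupon per period c = face * coupon_rate / m = 2.550000
Periods per year m = 2; per-period yield y/m = 0.024500
Number of cashflows N = 6
Cashflows (t years, CF_t, discount factor 1/(1+y/m)^(m*t), PV):
  t = 0.5000: CF_t = 2.550000, DF = 0.976086, PV = 2.489019
  t = 1.0000: CF_t = 2.550000, DF = 0.952744, PV = 2.429496
  t = 1.5000: CF_t = 2.550000, DF = 0.929960, PV = 2.371397
  t = 2.0000: CF_t = 2.550000, DF = 0.907721, PV = 2.314687
  t = 2.5000: CF_t = 2.550000, DF = 0.886013, PV = 2.259334
  t = 3.0000: CF_t = 102.550000, DF = 0.864825, PV = 88.687801
Price P = sum_t PV_t = 100.551735
Convexity numerator sum_t t*(t + 1/m) * CF_t / (1+y/m)^(m*t + 2):
  t = 0.5000: term = 1.185699
  t = 1.0000: term = 3.472031
  t = 1.5000: term = 6.778001
  t = 2.0000: term = 11.026518
  t = 2.5000: term = 16.144244
  t = 3.0000: term = 887.215789
Convexity = (1/P) * sum = 925.822281 / 100.551735 = 9.207422

Answer: Convexity = 9.2074


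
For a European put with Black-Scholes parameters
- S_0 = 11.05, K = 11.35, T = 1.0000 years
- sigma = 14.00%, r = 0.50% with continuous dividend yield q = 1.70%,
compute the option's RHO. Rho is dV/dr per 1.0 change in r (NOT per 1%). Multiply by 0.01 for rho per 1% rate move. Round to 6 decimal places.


Answer: Rho = -7.179480

Derivation:
d1 = -0.2070522569; d2 = -0.3470522569
phi(d1) = 0.3904818258; exp(-qT) = 0.9831436846; exp(-rT) = 0.9950124792
N(-d2) = 0.6357239698
Rho = -K*T*exp(-rT)*N(-d2) = -11.3500 * 1.0000 * 0.9950124792 * 0.6357239698 = -7.179480


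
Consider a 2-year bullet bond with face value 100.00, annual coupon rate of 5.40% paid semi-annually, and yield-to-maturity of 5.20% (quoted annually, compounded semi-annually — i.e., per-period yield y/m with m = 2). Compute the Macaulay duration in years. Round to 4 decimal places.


Answer: Macaulay duration = 1.9227 years

Derivation:
Coupon per period c = face * coupon_rate / m = 2.700000
Periods per year m = 2; per-period yield y/m = 0.026000
Number of cashflows N = 4
Cashflows (t years, CF_t, discount factor 1/(1+y/m)^(m*t), PV):
  t = 0.5000: CF_t = 2.700000, DF = 0.974659, PV = 2.631579
  t = 1.0000: CF_t = 2.700000, DF = 0.949960, PV = 2.564892
  t = 1.5000: CF_t = 2.700000, DF = 0.925887, PV = 2.499895
  t = 2.0000: CF_t = 102.700000, DF = 0.902424, PV = 92.678928
Price P = sum_t PV_t = 100.375293
Macaulay numerator sum_t t * PV_t:
  t * PV_t at t = 0.5000: 1.315789
  t * PV_t at t = 1.0000: 2.564892
  t * PV_t at t = 1.5000: 3.749842
  t * PV_t at t = 2.0000: 185.357855
Macaulay duration D = (sum_t t * PV_t) / P = 192.988378 / 100.375293 = 1.922668


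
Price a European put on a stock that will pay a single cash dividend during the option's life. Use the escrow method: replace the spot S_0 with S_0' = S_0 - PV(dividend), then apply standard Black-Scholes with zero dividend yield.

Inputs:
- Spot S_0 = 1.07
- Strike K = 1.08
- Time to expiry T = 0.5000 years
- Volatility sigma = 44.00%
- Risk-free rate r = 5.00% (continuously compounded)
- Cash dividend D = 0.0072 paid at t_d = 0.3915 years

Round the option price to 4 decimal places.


PV(D) = D * exp(-r * t_d) = 0.0072 * 0.98061535 = 0.00706043
S_0' = S_0 - PV(D) = 1.0700 - 0.00706043 = 1.06293957
d1 = (ln(S_0'/K) + (r + sigma^2/2)*T) / (sigma*sqrt(T)) = 0.18473874
d2 = d1 - sigma*sqrt(T) = -0.12638824
exp(-rT) = 0.97530991
N(-d1) = 0.42671698; N(-d2) = 0.55028770
P = K * exp(-rT) * N(-d2) - S_0' * N(-d1) = 1.0800 * 0.97530991 * 0.55028770 - 1.06293957 * 0.42671698 = 0.1261

Answer: Price = 0.1261


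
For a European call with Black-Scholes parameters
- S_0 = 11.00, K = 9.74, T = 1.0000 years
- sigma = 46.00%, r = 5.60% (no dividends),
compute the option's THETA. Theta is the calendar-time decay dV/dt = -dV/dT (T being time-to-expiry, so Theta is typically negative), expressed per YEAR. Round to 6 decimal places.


Answer: Theta = -1.124668

Derivation:
d1 = 0.6162046851; d2 = 0.1562046851
phi(d1) = 0.3299570976; exp(-qT) = 1.0000000000; exp(-rT) = 0.9455391359
Theta = -S*exp(-qT)*phi(d1)*sigma/(2*sqrt(T)) - r*K*exp(-rT)*N(d2) + q*S*exp(-qT)*N(d1)
N(d1) = 0.7311202817; N(d2) = 0.5620641581; sqrt(T) = 1.0000000000
Term 1 = -11.0000 * 1.0000000000 * 0.3299570976 * 0.4600 / (2 * 1.0000000000) = -0.8347914569
Term 2 = -0.0560 * 9.7400 * 0.9455391359 * 0.5620641581 = -0.2898760834
Term 3 = 0 (no dividend yield, q = 0)
Theta = -0.8347914569 + (-0.2898760834) + (0.0000000000) = -1.124668


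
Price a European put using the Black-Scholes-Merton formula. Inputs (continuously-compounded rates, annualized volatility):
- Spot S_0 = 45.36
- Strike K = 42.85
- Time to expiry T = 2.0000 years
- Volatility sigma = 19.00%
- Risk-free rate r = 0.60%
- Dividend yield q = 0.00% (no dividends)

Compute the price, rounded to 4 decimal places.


Answer: Price = 3.3282

Derivation:
d1 = (ln(S/K) + (r - q + 0.5*sigma^2) * T) / (sigma * sqrt(T)) = 0.39086263
d2 = d1 - sigma * sqrt(T) = 0.12216205
exp(-rT) = 0.98807171; exp(-qT) = 1.00000000
P = K * exp(-rT) * N(-d2) - S_0 * exp(-qT) * N(-d1)
N(-d1) = 0.34794939; N(-d2) = 0.45138534
P = 42.8500 * 0.98807171 * 0.45138534 - 45.3600 * 1.00000000 * 0.34794939 = 3.3282


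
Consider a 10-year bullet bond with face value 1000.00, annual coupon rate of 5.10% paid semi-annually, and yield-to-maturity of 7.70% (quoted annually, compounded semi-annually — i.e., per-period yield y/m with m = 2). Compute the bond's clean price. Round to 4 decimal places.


Answer: Price = 820.9557

Derivation:
Coupon per period c = face * coupon_rate / m = 25.500000
Periods per year m = 2; per-period yield y/m = 0.038500
Number of cashflows N = 20
Cashflows (t years, CF_t, discount factor 1/(1+y/m)^(m*t), PV):
  t = 0.5000: CF_t = 25.500000, DF = 0.962927, PV = 24.554646
  t = 1.0000: CF_t = 25.500000, DF = 0.927229, PV = 23.644339
  t = 1.5000: CF_t = 25.500000, DF = 0.892854, PV = 22.767780
  t = 2.0000: CF_t = 25.500000, DF = 0.859754, PV = 21.923716
  t = 2.5000: CF_t = 25.500000, DF = 0.827880, PV = 21.110945
  t = 3.0000: CF_t = 25.500000, DF = 0.797188, PV = 20.328305
  t = 3.5000: CF_t = 25.500000, DF = 0.767635, PV = 19.574680
  t = 4.0000: CF_t = 25.500000, DF = 0.739176, PV = 18.848994
  t = 4.5000: CF_t = 25.500000, DF = 0.711773, PV = 18.150211
  t = 5.0000: CF_t = 25.500000, DF = 0.685386, PV = 17.477333
  t = 5.5000: CF_t = 25.500000, DF = 0.659977, PV = 16.829401
  t = 6.0000: CF_t = 25.500000, DF = 0.635509, PV = 16.205490
  t = 6.5000: CF_t = 25.500000, DF = 0.611949, PV = 15.604709
  t = 7.0000: CF_t = 25.500000, DF = 0.589263, PV = 15.026200
  t = 7.5000: CF_t = 25.500000, DF = 0.567417, PV = 14.469138
  t = 8.0000: CF_t = 25.500000, DF = 0.546381, PV = 13.932728
  t = 8.5000: CF_t = 25.500000, DF = 0.526126, PV = 13.416204
  t = 9.0000: CF_t = 25.500000, DF = 0.506621, PV = 12.918829
  t = 9.5000: CF_t = 25.500000, DF = 0.487839, PV = 12.439894
  t = 10.0000: CF_t = 1025.500000, DF = 0.469753, PV = 481.732168
Price P = sum_t PV_t = 820.955712


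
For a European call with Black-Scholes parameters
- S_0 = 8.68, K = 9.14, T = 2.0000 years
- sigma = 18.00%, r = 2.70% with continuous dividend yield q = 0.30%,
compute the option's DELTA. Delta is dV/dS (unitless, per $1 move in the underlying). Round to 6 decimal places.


d1 = 0.1129844411; d2 = -0.1415740001
phi(d1) = 0.3964040438; exp(-qT) = 0.9940179641; exp(-rT) = 0.9474321065
N(d1) = 0.5449785548
Delta = exp(-qT) * N(d1) = 0.9940179641 * 0.5449785548 = 0.541718

Answer: Delta = 0.541718


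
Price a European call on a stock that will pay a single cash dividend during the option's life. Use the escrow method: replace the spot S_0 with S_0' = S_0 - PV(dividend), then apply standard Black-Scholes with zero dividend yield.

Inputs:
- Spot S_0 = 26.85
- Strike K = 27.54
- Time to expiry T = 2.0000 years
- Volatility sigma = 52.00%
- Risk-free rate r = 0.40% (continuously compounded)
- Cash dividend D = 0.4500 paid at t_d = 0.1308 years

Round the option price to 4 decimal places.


PV(D) = D * exp(-r * t_d) = 0.4500 * 0.99947694 = 0.44976462
S_0' = S_0 - PV(D) = 26.8500 - 0.44976462 = 26.40023538
d1 = (ln(S_0'/K) + (r + sigma^2/2)*T) / (sigma*sqrt(T)) = 0.32109914
d2 = d1 - sigma*sqrt(T) = -0.41429191
exp(-rT) = 0.99203191
N(d1) = 0.62593237; N(d2) = 0.33933017
C = S_0' * N(d1) - K * exp(-rT) * N(d2) = 26.40023538 * 0.62593237 - 27.5400 * 0.99203191 * 0.33933017 = 7.2541

Answer: Price = 7.2541


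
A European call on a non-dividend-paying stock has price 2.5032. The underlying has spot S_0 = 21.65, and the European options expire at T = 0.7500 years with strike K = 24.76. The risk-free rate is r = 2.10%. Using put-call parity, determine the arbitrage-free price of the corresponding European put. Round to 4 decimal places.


Put-call parity: C - P = S_0 * exp(-qT) - K * exp(-rT).
S_0 * exp(-qT) = 21.6500 * 1.00000000 = 21.65000000
K * exp(-rT) = 24.7600 * 0.98437338 = 24.37308495
P = C - S*exp(-qT) + K*exp(-rT)
P = 2.5032 - 21.65000000 + 24.37308495 = 5.2263

Answer: Put price = 5.2263


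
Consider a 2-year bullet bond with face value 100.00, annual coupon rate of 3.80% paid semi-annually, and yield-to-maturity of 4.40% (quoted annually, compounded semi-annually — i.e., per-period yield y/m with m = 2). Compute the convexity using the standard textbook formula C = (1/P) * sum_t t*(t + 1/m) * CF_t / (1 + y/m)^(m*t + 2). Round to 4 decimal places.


Coupon per period c = face * coupon_rate / m = 1.900000
Periods per year m = 2; per-period yield y/m = 0.022000
Number of cashflows N = 4
Cashflows (t years, CF_t, discount factor 1/(1+y/m)^(m*t), PV):
  t = 0.5000: CF_t = 1.900000, DF = 0.978474, PV = 1.859100
  t = 1.0000: CF_t = 1.900000, DF = 0.957411, PV = 1.819080
  t = 1.5000: CF_t = 1.900000, DF = 0.936801, PV = 1.779922
  t = 2.0000: CF_t = 101.900000, DF = 0.916635, PV = 93.405102
Price P = sum_t PV_t = 98.863204
Convexity numerator sum_t t*(t + 1/m) * CF_t / (1+y/m)^(m*t + 2):
  t = 0.5000: term = 0.889961
  t = 1.0000: term = 2.612410
  t = 1.5000: term = 5.112348
  t = 2.0000: term = 447.135152
Convexity = (1/P) * sum = 455.749870 / 98.863204 = 4.609904

Answer: Convexity = 4.6099


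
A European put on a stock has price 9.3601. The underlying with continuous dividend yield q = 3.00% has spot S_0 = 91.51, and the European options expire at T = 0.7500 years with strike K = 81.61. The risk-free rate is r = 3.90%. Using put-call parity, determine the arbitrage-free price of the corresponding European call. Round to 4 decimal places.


Answer: Call price = 19.5766

Derivation:
Put-call parity: C - P = S_0 * exp(-qT) - K * exp(-rT).
S_0 * exp(-qT) = 91.5100 * 0.97775124 = 89.47401572
K * exp(-rT) = 81.6100 * 0.97117364 = 79.25748082
C = P + S*exp(-qT) - K*exp(-rT)
C = 9.3601 + 89.47401572 - 79.25748082 = 19.5766


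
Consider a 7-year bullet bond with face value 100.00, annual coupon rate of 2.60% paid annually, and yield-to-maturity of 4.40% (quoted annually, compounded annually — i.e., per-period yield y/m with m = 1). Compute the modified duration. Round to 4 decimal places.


Answer: Modified duration = 6.1821

Derivation:
Coupon per period c = face * coupon_rate / m = 2.600000
Periods per year m = 1; per-period yield y/m = 0.044000
Number of cashflows N = 7
Cashflows (t years, CF_t, discount factor 1/(1+y/m)^(m*t), PV):
  t = 1.0000: CF_t = 2.600000, DF = 0.957854, PV = 2.490421
  t = 2.0000: CF_t = 2.600000, DF = 0.917485, PV = 2.385461
  t = 3.0000: CF_t = 2.600000, DF = 0.878817, PV = 2.284924
  t = 4.0000: CF_t = 2.600000, DF = 0.841779, PV = 2.188625
  t = 5.0000: CF_t = 2.600000, DF = 0.806302, PV = 2.096384
  t = 6.0000: CF_t = 2.600000, DF = 0.772320, PV = 2.008031
  t = 7.0000: CF_t = 102.600000, DF = 0.739770, PV = 75.900366
Price P = sum_t PV_t = 89.354213
First compute Macaulay numerator sum_t t * PV_t:
  t * PV_t at t = 1.0000: 2.490421
  t * PV_t at t = 2.0000: 4.770922
  t * PV_t at t = 3.0000: 6.854773
  t * PV_t at t = 4.0000: 8.754500
  t * PV_t at t = 5.0000: 10.481920
  t * PV_t at t = 6.0000: 12.048184
  t * PV_t at t = 7.0000: 531.302562
Macaulay duration D = 576.703284 / 89.354213 = 6.454125
Modified duration = D / (1 + y/m) = 6.454125 / (1 + 0.044000) = 6.182112


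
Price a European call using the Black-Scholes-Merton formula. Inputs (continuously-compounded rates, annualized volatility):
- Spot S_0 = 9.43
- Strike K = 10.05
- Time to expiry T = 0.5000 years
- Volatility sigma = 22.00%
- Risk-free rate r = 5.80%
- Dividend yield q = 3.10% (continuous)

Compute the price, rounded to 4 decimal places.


Answer: Price = 0.3820

Derivation:
d1 = (ln(S/K) + (r - q + 0.5*sigma^2) * T) / (sigma * sqrt(T)) = -0.24476526
d2 = d1 - sigma * sqrt(T) = -0.40032875
exp(-rT) = 0.97141646; exp(-qT) = 0.98461951
C = S_0 * exp(-qT) * N(d1) - K * exp(-rT) * N(d2)
N(d1) = 0.40331910; N(d2) = 0.34445720
C = 9.4300 * 0.98461951 * 0.40331910 - 10.0500 * 0.97141646 * 0.34445720 = 0.3820


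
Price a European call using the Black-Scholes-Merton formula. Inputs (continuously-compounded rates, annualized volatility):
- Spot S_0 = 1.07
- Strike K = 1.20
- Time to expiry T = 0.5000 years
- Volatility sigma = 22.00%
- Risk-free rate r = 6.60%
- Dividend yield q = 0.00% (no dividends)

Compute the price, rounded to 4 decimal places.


Answer: Price = 0.0329

Derivation:
d1 = (ln(S/K) + (r - q + 0.5*sigma^2) * T) / (sigma * sqrt(T)) = -0.44716731
d2 = d1 - sigma * sqrt(T) = -0.60273080
exp(-rT) = 0.96753856; exp(-qT) = 1.00000000
C = S_0 * exp(-qT) * N(d1) - K * exp(-rT) * N(d2)
N(d1) = 0.32737713; N(d2) = 0.27334389
C = 1.0700 * 1.00000000 * 0.32737713 - 1.2000 * 0.96753856 * 0.27334389 = 0.0329


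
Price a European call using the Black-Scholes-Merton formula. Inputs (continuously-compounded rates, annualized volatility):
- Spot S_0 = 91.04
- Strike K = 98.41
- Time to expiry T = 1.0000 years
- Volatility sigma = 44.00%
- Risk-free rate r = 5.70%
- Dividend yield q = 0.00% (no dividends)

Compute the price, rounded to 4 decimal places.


Answer: Price = 15.0786

Derivation:
d1 = (ln(S/K) + (r - q + 0.5*sigma^2) * T) / (sigma * sqrt(T)) = 0.17262851
d2 = d1 - sigma * sqrt(T) = -0.26737149
exp(-rT) = 0.94459407; exp(-qT) = 1.00000000
C = S_0 * exp(-qT) * N(d1) - K * exp(-rT) * N(d2)
N(d1) = 0.56852828; N(d2) = 0.39459158
C = 91.0400 * 1.00000000 * 0.56852828 - 98.4100 * 0.94459407 * 0.39459158 = 15.0786


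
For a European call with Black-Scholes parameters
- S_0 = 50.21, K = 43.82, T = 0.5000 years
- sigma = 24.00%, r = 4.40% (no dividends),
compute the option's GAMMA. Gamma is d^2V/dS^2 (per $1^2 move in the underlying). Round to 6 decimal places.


d1 = 1.0166066879; d2 = 0.8469010604
phi(d1) = 0.2379527601; exp(-qT) = 1.0000000000; exp(-rT) = 0.9782402351
Gamma = exp(-qT) * phi(d1) / (S * sigma * sqrt(T)) = 1.0000000000 * 0.2379527601 / (50.2100 * 0.2400 * 0.7071067812) = 0.027926

Answer: Gamma = 0.027926


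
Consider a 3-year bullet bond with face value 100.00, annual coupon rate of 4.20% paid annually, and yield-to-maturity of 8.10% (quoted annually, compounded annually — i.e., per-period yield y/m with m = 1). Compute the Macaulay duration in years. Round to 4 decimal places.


Coupon per period c = face * coupon_rate / m = 4.200000
Periods per year m = 1; per-period yield y/m = 0.081000
Number of cashflows N = 3
Cashflows (t years, CF_t, discount factor 1/(1+y/m)^(m*t), PV):
  t = 1.0000: CF_t = 4.200000, DF = 0.925069, PV = 3.885291
  t = 2.0000: CF_t = 4.200000, DF = 0.855753, PV = 3.594164
  t = 3.0000: CF_t = 104.200000, DF = 0.791631, PV = 82.487974
Price P = sum_t PV_t = 89.967430
Macaulay numerator sum_t t * PV_t:
  t * PV_t at t = 1.0000: 3.885291
  t * PV_t at t = 2.0000: 7.188328
  t * PV_t at t = 3.0000: 247.463922
Macaulay duration D = (sum_t t * PV_t) / P = 258.537542 / 89.967430 = 2.873679

Answer: Macaulay duration = 2.8737 years


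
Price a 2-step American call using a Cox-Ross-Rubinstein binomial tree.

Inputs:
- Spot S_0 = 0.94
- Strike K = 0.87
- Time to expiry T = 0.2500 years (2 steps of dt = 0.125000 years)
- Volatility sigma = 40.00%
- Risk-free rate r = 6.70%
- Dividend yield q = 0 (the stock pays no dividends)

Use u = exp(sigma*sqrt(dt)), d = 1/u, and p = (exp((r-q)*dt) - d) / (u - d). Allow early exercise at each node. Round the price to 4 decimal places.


Answer: Price = V(0,0) = 0.1251

Derivation:
dt = T/N = 0.125000
u = exp(sigma*sqrt(dt)) = 1.151910; d = 1/u = 0.868123
p = (exp((r-q)*dt) - d) / (u - d) = 0.494339
Discount per step: exp(-r*dt) = 0.991660
Stock lattice S(k, i) with i counting down-moves:
  k=0: S(0,0) = 0.9400
  k=1: S(1,0) = 1.0828; S(1,1) = 0.8160
  k=2: S(2,0) = 1.2473; S(2,1) = 0.9400; S(2,2) = 0.7084
Terminal payoffs V(N, i) = max(S_T - K, 0):
  V(2,0) = 0.377283; V(2,1) = 0.070000; V(2,2) = 0.000000
Backward induction: V(k, i) = exp(-r*dt) * [p * V(k+1, i) + (1-p) * V(k+1, i+1)]; then take max(V_cont, immediate exercise) for American.
  V(1,0) = exp(-r*dt) * [p*0.377283 + (1-p)*0.070000] = 0.220051; exercise = 0.212795; V(1,0) = max -> 0.220051
  V(1,1) = exp(-r*dt) * [p*0.070000 + (1-p)*0.000000] = 0.034315; exercise = 0.000000; V(1,1) = max -> 0.034315
  V(0,0) = exp(-r*dt) * [p*0.220051 + (1-p)*0.034315] = 0.125080; exercise = 0.070000; V(0,0) = max -> 0.125080


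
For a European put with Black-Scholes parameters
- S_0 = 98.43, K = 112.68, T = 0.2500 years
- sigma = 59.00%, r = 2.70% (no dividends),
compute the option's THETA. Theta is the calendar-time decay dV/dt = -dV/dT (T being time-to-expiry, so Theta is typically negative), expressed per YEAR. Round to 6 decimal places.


Answer: Theta = -20.051363

Derivation:
d1 = -0.2879451097; d2 = -0.5829451097
phi(d1) = 0.3827417779; exp(-qT) = 1.0000000000; exp(-rT) = 0.9932727301
Theta = -S*exp(-qT)*phi(d1)*sigma/(2*sqrt(T)) + r*K*exp(-rT)*N(-d2) - q*S*exp(-qT)*N(-d1)
N(-d1) = 0.6133056220; N(-d2) = 0.7200348739; sqrt(T) = 0.5000000000
Term 1 = -98.4300 * 1.0000000000 * 0.3827417779 * 0.5900 / (2 * 0.5000000000) = -22.2272311872
Term 2 = 0.0270 * 112.6800 * 0.9932727301 * 0.7200348739 = 2.1758685059
Term 3 = 0 (no dividend yield, q = 0)
Theta = -22.2272311872 + (2.1758685059) + (0.0000000000) = -20.051363


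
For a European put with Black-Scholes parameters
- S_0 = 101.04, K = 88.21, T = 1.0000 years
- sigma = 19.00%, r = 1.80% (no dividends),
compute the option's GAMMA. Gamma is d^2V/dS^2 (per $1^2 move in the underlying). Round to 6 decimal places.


d1 = 0.9044533830; d2 = 0.7144533830
phi(d1) = 0.2650182747; exp(-qT) = 1.0000000000; exp(-rT) = 0.9821610324
Gamma = exp(-qT) * phi(d1) / (S * sigma * sqrt(T)) = 1.0000000000 * 0.2650182747 / (101.0400 * 0.1900 * 1.0000000000) = 0.013805

Answer: Gamma = 0.013805


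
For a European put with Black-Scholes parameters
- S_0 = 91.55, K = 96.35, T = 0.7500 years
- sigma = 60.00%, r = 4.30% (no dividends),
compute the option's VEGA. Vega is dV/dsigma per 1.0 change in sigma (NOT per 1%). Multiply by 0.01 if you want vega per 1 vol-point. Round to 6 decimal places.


d1 = 0.2235266921; d2 = -0.2960885502
phi(d1) = 0.3890993287; exp(-qT) = 1.0000000000; exp(-rT) = 0.9682644857
Vega = S * exp(-qT) * phi(d1) * sqrt(T) = 91.5500 * 1.0000000000 * 0.3890993287 * 0.8660254038 = 30.849595

Answer: Vega = 30.849595


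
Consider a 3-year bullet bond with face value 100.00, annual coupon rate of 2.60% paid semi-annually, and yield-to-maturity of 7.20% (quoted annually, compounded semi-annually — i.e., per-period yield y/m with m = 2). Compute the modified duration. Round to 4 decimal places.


Coupon per period c = face * coupon_rate / m = 1.300000
Periods per year m = 2; per-period yield y/m = 0.036000
Number of cashflows N = 6
Cashflows (t years, CF_t, discount factor 1/(1+y/m)^(m*t), PV):
  t = 0.5000: CF_t = 1.300000, DF = 0.965251, PV = 1.254826
  t = 1.0000: CF_t = 1.300000, DF = 0.931709, PV = 1.211222
  t = 1.5000: CF_t = 1.300000, DF = 0.899333, PV = 1.169133
  t = 2.0000: CF_t = 1.300000, DF = 0.868082, PV = 1.128507
  t = 2.5000: CF_t = 1.300000, DF = 0.837917, PV = 1.089293
  t = 3.0000: CF_t = 101.300000, DF = 0.808801, PV = 81.931501
Price P = sum_t PV_t = 87.784483
First compute Macaulay numerator sum_t t * PV_t:
  t * PV_t at t = 0.5000: 0.627413
  t * PV_t at t = 1.0000: 1.211222
  t * PV_t at t = 1.5000: 1.753700
  t * PV_t at t = 2.0000: 2.257014
  t * PV_t at t = 2.5000: 2.723232
  t * PV_t at t = 3.0000: 245.794504
Macaulay duration D = 254.367085 / 87.784483 = 2.897632
Modified duration = D / (1 + y/m) = 2.897632 / (1 + 0.036000) = 2.796942

Answer: Modified duration = 2.7969


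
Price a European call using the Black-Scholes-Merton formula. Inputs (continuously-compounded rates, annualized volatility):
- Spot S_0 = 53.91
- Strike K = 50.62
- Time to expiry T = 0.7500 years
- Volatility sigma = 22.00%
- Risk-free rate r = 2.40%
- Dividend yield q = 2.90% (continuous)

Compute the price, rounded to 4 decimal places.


d1 = (ln(S/K) + (r - q + 0.5*sigma^2) * T) / (sigma * sqrt(T)) = 0.40608317
d2 = d1 - sigma * sqrt(T) = 0.21555758
exp(-rT) = 0.98216103; exp(-qT) = 0.97848483
C = S_0 * exp(-qT) * N(d1) - K * exp(-rT) * N(d2)
N(d1) = 0.65765925; N(d2) = 0.58533369
C = 53.9100 * 0.97848483 * 0.65765925 - 50.6200 * 0.98216103 * 0.58533369 = 5.5906

Answer: Price = 5.5906


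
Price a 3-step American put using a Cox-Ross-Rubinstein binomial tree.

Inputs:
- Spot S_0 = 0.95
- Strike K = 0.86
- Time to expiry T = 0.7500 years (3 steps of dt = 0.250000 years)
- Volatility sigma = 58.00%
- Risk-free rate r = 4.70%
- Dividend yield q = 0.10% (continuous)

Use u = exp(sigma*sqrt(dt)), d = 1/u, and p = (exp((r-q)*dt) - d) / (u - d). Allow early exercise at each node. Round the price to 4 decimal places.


dt = T/N = 0.250000
u = exp(sigma*sqrt(dt)) = 1.336427; d = 1/u = 0.748264
p = (exp((r-q)*dt) - d) / (u - d) = 0.447669
Discount per step: exp(-r*dt) = 0.988319
Stock lattice S(k, i) with i counting down-moves:
  k=0: S(0,0) = 0.9500
  k=1: S(1,0) = 1.2696; S(1,1) = 0.7109
  k=2: S(2,0) = 1.6967; S(2,1) = 0.9500; S(2,2) = 0.5319
  k=3: S(3,0) = 2.2676; S(3,1) = 1.2696; S(3,2) = 0.7109; S(3,3) = 0.3980
Terminal payoffs V(N, i) = max(K - S_T, 0):
  V(3,0) = 0.000000; V(3,1) = 0.000000; V(3,2) = 0.149150; V(3,3) = 0.461996
Backward induction: V(k, i) = exp(-r*dt) * [p * V(k+1, i) + (1-p) * V(k+1, i+1)]; then take max(V_cont, immediate exercise) for American.
  V(2,0) = exp(-r*dt) * [p*0.000000 + (1-p)*0.000000] = 0.000000; exercise = 0.000000; V(2,0) = max -> 0.000000
  V(2,1) = exp(-r*dt) * [p*0.000000 + (1-p)*0.149150] = 0.081418; exercise = 0.000000; V(2,1) = max -> 0.081418
  V(2,2) = exp(-r*dt) * [p*0.149150 + (1-p)*0.461996] = 0.318184; exercise = 0.328097; V(2,2) = max -> 0.328097
  V(1,0) = exp(-r*dt) * [p*0.000000 + (1-p)*0.081418] = 0.044444; exercise = 0.000000; V(1,0) = max -> 0.044444
  V(1,1) = exp(-r*dt) * [p*0.081418 + (1-p)*0.328097] = 0.215123; exercise = 0.149150; V(1,1) = max -> 0.215123
  V(0,0) = exp(-r*dt) * [p*0.044444 + (1-p)*0.215123] = 0.137095; exercise = 0.000000; V(0,0) = max -> 0.137095

Answer: Price = V(0,0) = 0.1371


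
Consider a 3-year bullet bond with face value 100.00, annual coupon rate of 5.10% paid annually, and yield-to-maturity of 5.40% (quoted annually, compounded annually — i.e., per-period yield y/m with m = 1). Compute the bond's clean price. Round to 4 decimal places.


Coupon per period c = face * coupon_rate / m = 5.100000
Periods per year m = 1; per-period yield y/m = 0.054000
Number of cashflows N = 3
Cashflows (t years, CF_t, discount factor 1/(1+y/m)^(m*t), PV):
  t = 1.0000: CF_t = 5.100000, DF = 0.948767, PV = 4.838710
  t = 2.0000: CF_t = 5.100000, DF = 0.900158, PV = 4.590806
  t = 3.0000: CF_t = 105.100000, DF = 0.854040, PV = 89.759595
Price P = sum_t PV_t = 99.189111

Answer: Price = 99.1891


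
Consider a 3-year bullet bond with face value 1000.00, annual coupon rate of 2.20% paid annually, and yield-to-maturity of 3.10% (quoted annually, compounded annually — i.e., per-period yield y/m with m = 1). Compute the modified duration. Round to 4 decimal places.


Coupon per period c = face * coupon_rate / m = 22.000000
Periods per year m = 1; per-period yield y/m = 0.031000
Number of cashflows N = 3
Cashflows (t years, CF_t, discount factor 1/(1+y/m)^(m*t), PV):
  t = 1.0000: CF_t = 22.000000, DF = 0.969932, PV = 21.338506
  t = 2.0000: CF_t = 22.000000, DF = 0.940768, PV = 20.696902
  t = 3.0000: CF_t = 1022.000000, DF = 0.912481, PV = 932.555956
Price P = sum_t PV_t = 974.591364
First compute Macaulay numerator sum_t t * PV_t:
  t * PV_t at t = 1.0000: 21.338506
  t * PV_t at t = 2.0000: 41.393805
  t * PV_t at t = 3.0000: 2797.667867
Macaulay duration D = 2860.400178 / 974.591364 = 2.934974
Modified duration = D / (1 + y/m) = 2.934974 / (1 + 0.031000) = 2.846725

Answer: Modified duration = 2.8467


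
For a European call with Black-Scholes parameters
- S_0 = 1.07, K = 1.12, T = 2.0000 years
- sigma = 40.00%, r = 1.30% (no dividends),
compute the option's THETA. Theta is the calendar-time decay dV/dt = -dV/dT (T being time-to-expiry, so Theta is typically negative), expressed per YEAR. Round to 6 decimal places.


Answer: Theta = -0.063864

Derivation:
d1 = 0.2480706714; d2 = -0.3176147536
phi(d1) = 0.3868539443; exp(-qT) = 1.0000000000; exp(-rT) = 0.9743350896
Theta = -S*exp(-qT)*phi(d1)*sigma/(2*sqrt(T)) - r*K*exp(-rT)*N(d2) + q*S*exp(-qT)*N(d1)
N(d1) = 0.5979601363; N(d2) = 0.3753885908; sqrt(T) = 1.4142135624
Term 1 = -1.0700 * 1.0000000000 * 0.3868539443 * 0.4000 / (2 * 1.4142135624) = -0.0585390681
Term 2 = -0.0130 * 1.1200 * 0.9743350896 * 0.3753885908 = -0.0053253823
Term 3 = 0 (no dividend yield, q = 0)
Theta = -0.0585390681 + (-0.0053253823) + (0.0000000000) = -0.063864


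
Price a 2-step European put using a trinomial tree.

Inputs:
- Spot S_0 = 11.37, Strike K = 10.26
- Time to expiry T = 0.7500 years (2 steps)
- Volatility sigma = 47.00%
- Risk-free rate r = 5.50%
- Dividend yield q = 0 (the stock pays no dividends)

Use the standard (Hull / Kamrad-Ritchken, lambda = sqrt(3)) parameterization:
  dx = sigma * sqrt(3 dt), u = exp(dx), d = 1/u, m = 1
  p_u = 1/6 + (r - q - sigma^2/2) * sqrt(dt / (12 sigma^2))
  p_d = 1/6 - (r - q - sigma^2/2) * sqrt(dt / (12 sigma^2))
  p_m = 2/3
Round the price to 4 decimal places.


Answer: Price = V(0,0) = 1.0092

Derivation:
dt = T/N = 0.375000; dx = sigma*sqrt(3*dt) = 0.498510
u = exp(dx) = 1.646267; d = 1/u = 0.607435
p_u = 0.145811, p_m = 0.666667, p_d = 0.187523
Discount per step: exp(-r*dt) = 0.979586
Stock lattice S(k, j) with j the centered position index:
  k=0: S(0,+0) = 11.3700
  k=1: S(1,-1) = 6.9065; S(1,+0) = 11.3700; S(1,+1) = 18.7181
  k=2: S(2,-2) = 4.1953; S(2,-1) = 6.9065; S(2,+0) = 11.3700; S(2,+1) = 18.7181; S(2,+2) = 30.8149
Terminal payoffs V(N, j) = max(K - S_T, 0):
  V(2,-2) = 6.064730; V(2,-1) = 3.353465; V(2,+0) = 0.000000; V(2,+1) = 0.000000; V(2,+2) = 0.000000
Backward induction: V(k, j) = exp(-r*dt) * [p_u * V(k+1, j+1) + p_m * V(k+1, j) + p_d * V(k+1, j-1)]
  V(1,-1) = exp(-r*dt) * [p_u*0.000000 + p_m*3.353465 + p_d*6.064730] = 3.304063
  V(1,+0) = exp(-r*dt) * [p_u*0.000000 + p_m*0.000000 + p_d*3.353465] = 0.616013
  V(1,+1) = exp(-r*dt) * [p_u*0.000000 + p_m*0.000000 + p_d*0.000000] = 0.000000
  V(0,+0) = exp(-r*dt) * [p_u*0.000000 + p_m*0.616013 + p_d*3.304063] = 1.009230


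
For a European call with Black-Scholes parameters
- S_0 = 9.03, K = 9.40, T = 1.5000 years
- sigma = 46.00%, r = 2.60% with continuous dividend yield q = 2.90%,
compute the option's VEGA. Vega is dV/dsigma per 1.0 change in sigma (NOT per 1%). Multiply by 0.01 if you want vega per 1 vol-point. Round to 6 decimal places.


d1 = 0.2024249061; d2 = -0.3609577348
phi(d1) = 0.3908519425; exp(-qT) = 0.9574325541; exp(-rT) = 0.9617507091
Vega = S * exp(-qT) * phi(d1) * sqrt(T) = 9.0300 * 0.9574325541 * 0.3908519425 * 1.2247448714 = 4.138604

Answer: Vega = 4.138604


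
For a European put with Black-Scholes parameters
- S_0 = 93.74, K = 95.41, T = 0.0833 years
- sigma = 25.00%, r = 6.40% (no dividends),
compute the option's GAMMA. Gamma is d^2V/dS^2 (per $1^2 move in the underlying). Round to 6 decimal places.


d1 = -0.1347677233; d2 = -0.2069220718
phi(d1) = 0.3953358181; exp(-qT) = 1.0000000000; exp(-rT) = 0.9946829856
Gamma = exp(-qT) * phi(d1) / (S * sigma * sqrt(T)) = 1.0000000000 * 0.3953358181 / (93.7400 * 0.2500 * 0.2886173938) = 0.058449

Answer: Gamma = 0.058449


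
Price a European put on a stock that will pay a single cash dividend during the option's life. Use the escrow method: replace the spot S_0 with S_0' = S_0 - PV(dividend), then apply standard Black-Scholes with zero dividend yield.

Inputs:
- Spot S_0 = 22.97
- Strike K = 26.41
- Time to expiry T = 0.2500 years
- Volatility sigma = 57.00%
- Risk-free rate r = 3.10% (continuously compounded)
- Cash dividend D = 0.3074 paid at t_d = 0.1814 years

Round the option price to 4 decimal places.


PV(D) = D * exp(-r * t_d) = 0.3074 * 0.99439238 = 0.30567622
S_0' = S_0 - PV(D) = 22.9700 - 0.30567622 = 22.66432378
d1 = (ln(S_0'/K) + (r + sigma^2/2)*T) / (sigma*sqrt(T)) = -0.36697606
d2 = d1 - sigma*sqrt(T) = -0.65197606
exp(-rT) = 0.99227995
N(-d1) = 0.64318156; N(-d2) = 0.74279169
P = K * exp(-rT) * N(-d2) - S_0' * N(-d1) = 26.4100 * 0.99227995 * 0.74279169 - 22.66432378 * 0.64318156 = 4.8884

Answer: Price = 4.8884


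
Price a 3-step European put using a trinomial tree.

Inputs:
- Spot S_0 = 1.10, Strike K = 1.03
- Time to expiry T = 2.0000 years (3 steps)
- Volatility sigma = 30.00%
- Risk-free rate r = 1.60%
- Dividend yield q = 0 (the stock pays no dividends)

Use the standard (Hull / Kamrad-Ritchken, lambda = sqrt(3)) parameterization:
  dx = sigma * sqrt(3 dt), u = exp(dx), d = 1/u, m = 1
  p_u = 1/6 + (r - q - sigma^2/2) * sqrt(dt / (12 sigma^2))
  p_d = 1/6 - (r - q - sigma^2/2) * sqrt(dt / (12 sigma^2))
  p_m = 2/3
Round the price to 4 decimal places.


Answer: Price = V(0,0) = 0.1242

Derivation:
dt = T/N = 0.666667; dx = sigma*sqrt(3*dt) = 0.424264
u = exp(dx) = 1.528465; d = 1/u = 0.654251
p_u = 0.143882, p_m = 0.666667, p_d = 0.189451
Discount per step: exp(-r*dt) = 0.989390
Stock lattice S(k, j) with j the centered position index:
  k=0: S(0,+0) = 1.1000
  k=1: S(1,-1) = 0.7197; S(1,+0) = 1.1000; S(1,+1) = 1.6813
  k=2: S(2,-2) = 0.4708; S(2,-1) = 0.7197; S(2,+0) = 1.1000; S(2,+1) = 1.6813; S(2,+2) = 2.5698
  k=3: S(3,-3) = 0.3081; S(3,-2) = 0.4708; S(3,-1) = 0.7197; S(3,+0) = 1.1000; S(3,+1) = 1.6813; S(3,+2) = 2.5698; S(3,+3) = 3.9279
Terminal payoffs V(N, j) = max(K - S_T, 0):
  V(3,-3) = 0.721947; V(3,-2) = 0.559151; V(3,-1) = 0.310324; V(3,+0) = 0.000000; V(3,+1) = 0.000000; V(3,+2) = 0.000000; V(3,+3) = 0.000000
Backward induction: V(k, j) = exp(-r*dt) * [p_u * V(k+1, j+1) + p_m * V(k+1, j) + p_d * V(k+1, j-1)]
  V(2,-2) = exp(-r*dt) * [p_u*0.310324 + p_m*0.559151 + p_d*0.721947] = 0.548311
  V(2,-1) = exp(-r*dt) * [p_u*0.000000 + p_m*0.310324 + p_d*0.559151] = 0.309495
  V(2,+0) = exp(-r*dt) * [p_u*0.000000 + p_m*0.000000 + p_d*0.310324] = 0.058167
  V(2,+1) = exp(-r*dt) * [p_u*0.000000 + p_m*0.000000 + p_d*0.000000] = 0.000000
  V(2,+2) = exp(-r*dt) * [p_u*0.000000 + p_m*0.000000 + p_d*0.000000] = 0.000000
  V(1,-1) = exp(-r*dt) * [p_u*0.058167 + p_m*0.309495 + p_d*0.548311] = 0.315198
  V(1,+0) = exp(-r*dt) * [p_u*0.000000 + p_m*0.058167 + p_d*0.309495] = 0.096379
  V(1,+1) = exp(-r*dt) * [p_u*0.000000 + p_m*0.000000 + p_d*0.058167] = 0.010903
  V(0,+0) = exp(-r*dt) * [p_u*0.010903 + p_m*0.096379 + p_d*0.315198] = 0.124204


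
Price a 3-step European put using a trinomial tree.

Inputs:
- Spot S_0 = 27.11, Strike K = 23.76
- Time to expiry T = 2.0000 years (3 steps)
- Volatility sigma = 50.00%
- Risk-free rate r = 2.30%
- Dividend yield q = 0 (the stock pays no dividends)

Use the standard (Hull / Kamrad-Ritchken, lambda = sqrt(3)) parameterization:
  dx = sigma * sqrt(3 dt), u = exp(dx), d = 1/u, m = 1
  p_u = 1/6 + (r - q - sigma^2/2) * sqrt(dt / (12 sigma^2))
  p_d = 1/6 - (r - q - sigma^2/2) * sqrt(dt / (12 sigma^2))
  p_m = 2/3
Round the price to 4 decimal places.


dt = T/N = 0.666667; dx = sigma*sqrt(3*dt) = 0.707107
u = exp(dx) = 2.028115; d = 1/u = 0.493069
p_u = 0.118583, p_m = 0.666667, p_d = 0.214750
Discount per step: exp(-r*dt) = 0.984784
Stock lattice S(k, j) with j the centered position index:
  k=0: S(0,+0) = 27.1100
  k=1: S(1,-1) = 13.3671; S(1,+0) = 27.1100; S(1,+1) = 54.9822
  k=2: S(2,-2) = 6.5909; S(2,-1) = 13.3671; S(2,+0) = 27.1100; S(2,+1) = 54.9822; S(2,+2) = 111.5102
  k=3: S(3,-3) = 3.2498; S(3,-2) = 6.5909; S(3,-1) = 13.3671; S(3,+0) = 27.1100; S(3,+1) = 54.9822; S(3,+2) = 111.5102; S(3,+3) = 226.1555
Terminal payoffs V(N, j) = max(K - S_T, 0):
  V(3,-3) = 20.510236; V(3,-2) = 17.169105; V(3,-1) = 10.392908; V(3,+0) = 0.000000; V(3,+1) = 0.000000; V(3,+2) = 0.000000; V(3,+3) = 0.000000
Backward induction: V(k, j) = exp(-r*dt) * [p_u * V(k+1, j+1) + p_m * V(k+1, j) + p_d * V(k+1, j-1)]
  V(2,-2) = exp(-r*dt) * [p_u*10.392908 + p_m*17.169105 + p_d*20.510236] = 16.823126
  V(2,-1) = exp(-r*dt) * [p_u*0.000000 + p_m*10.392908 + p_d*17.169105] = 10.454137
  V(2,+0) = exp(-r*dt) * [p_u*0.000000 + p_m*0.000000 + p_d*10.392908] = 2.197915
  V(2,+1) = exp(-r*dt) * [p_u*0.000000 + p_m*0.000000 + p_d*0.000000] = 0.000000
  V(2,+2) = exp(-r*dt) * [p_u*0.000000 + p_m*0.000000 + p_d*0.000000] = 0.000000
  V(1,-1) = exp(-r*dt) * [p_u*2.197915 + p_m*10.454137 + p_d*16.823126] = 10.677838
  V(1,+0) = exp(-r*dt) * [p_u*0.000000 + p_m*2.197915 + p_d*10.454137] = 3.653845
  V(1,+1) = exp(-r*dt) * [p_u*0.000000 + p_m*0.000000 + p_d*2.197915] = 0.464820
  V(0,+0) = exp(-r*dt) * [p_u*0.464820 + p_m*3.653845 + p_d*10.677838] = 4.711285

Answer: Price = V(0,0) = 4.7113


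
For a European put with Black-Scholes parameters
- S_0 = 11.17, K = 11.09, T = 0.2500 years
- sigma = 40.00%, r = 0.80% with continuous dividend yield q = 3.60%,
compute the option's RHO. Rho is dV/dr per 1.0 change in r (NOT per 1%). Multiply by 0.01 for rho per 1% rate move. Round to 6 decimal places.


d1 = 0.1009390586; d2 = -0.0990609414
phi(d1) = 0.3969150981; exp(-qT) = 0.9910403788; exp(-rT) = 0.9980019987
N(-d2) = 0.5394550581
Rho = -K*T*exp(-rT)*N(-d2) = -11.0900 * 0.2500 * 0.9980019987 * 0.5394550581 = -1.492651

Answer: Rho = -1.492651


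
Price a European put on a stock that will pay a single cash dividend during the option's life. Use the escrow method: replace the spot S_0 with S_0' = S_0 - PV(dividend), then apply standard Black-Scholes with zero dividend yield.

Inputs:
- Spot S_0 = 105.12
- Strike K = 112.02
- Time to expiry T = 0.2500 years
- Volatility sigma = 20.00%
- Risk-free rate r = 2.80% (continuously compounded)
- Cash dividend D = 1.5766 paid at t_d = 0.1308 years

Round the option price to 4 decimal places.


Answer: Price = 9.1799

Derivation:
PV(D) = D * exp(-r * t_d) = 1.5766 * 0.99634430 = 1.57083642
S_0' = S_0 - PV(D) = 105.1200 - 1.57083642 = 103.54916358
d1 = (ln(S_0'/K) + (r + sigma^2/2)*T) / (sigma*sqrt(T)) = -0.66630916
d2 = d1 - sigma*sqrt(T) = -0.76630916
exp(-rT) = 0.99302444
N(-d1) = 0.74739325; N(-d2) = 0.77825382
P = K * exp(-rT) * N(-d2) - S_0' * N(-d1) = 112.0200 * 0.99302444 * 0.77825382 - 103.54916358 * 0.74739325 = 9.1799


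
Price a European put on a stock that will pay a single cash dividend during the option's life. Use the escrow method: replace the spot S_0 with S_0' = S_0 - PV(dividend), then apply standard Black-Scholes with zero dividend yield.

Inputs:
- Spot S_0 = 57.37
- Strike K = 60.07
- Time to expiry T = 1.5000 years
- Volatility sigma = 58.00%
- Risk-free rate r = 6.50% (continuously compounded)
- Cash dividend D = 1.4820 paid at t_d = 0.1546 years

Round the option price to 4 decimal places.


Answer: Price = 14.6222

Derivation:
PV(D) = D * exp(-r * t_d) = 1.4820 * 0.99000132 = 1.46718196
S_0' = S_0 - PV(D) = 57.3700 - 1.46718196 = 55.90281804
d1 = (ln(S_0'/K) + (r + sigma^2/2)*T) / (sigma*sqrt(T)) = 0.39122045
d2 = d1 - sigma*sqrt(T) = -0.31913157
exp(-rT) = 0.90710234
N(-d1) = 0.34781715; N(-d2) = 0.62518663
P = K * exp(-rT) * N(-d2) - S_0' * N(-d1) = 60.0700 * 0.90710234 * 0.62518663 - 55.90281804 * 0.34781715 = 14.6222


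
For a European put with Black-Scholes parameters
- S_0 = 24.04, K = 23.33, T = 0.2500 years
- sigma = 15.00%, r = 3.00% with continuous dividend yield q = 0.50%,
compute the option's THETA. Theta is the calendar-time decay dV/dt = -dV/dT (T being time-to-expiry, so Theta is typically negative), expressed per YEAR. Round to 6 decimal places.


Answer: Theta = -1.063084

Derivation:
d1 = 0.5205536484; d2 = 0.4455536484
phi(d1) = 0.3483921438; exp(-qT) = 0.9987507809; exp(-rT) = 0.9925280548
Theta = -S*exp(-qT)*phi(d1)*sigma/(2*sqrt(T)) + r*K*exp(-rT)*N(-d2) - q*S*exp(-qT)*N(-d1)
N(-d1) = 0.3013388730; N(-d2) = 0.3279598494; sqrt(T) = 0.5000000000
Term 1 = -24.0400 * 0.9987507809 * 0.3483921438 * 0.1500 / (2 * 0.5000000000) = -1.2547326740
Term 2 = 0.0300 * 23.3300 * 0.9925280548 * 0.3279598494 = 0.2278239950
Term 3 = -0.0050 * 24.0400 * 0.9987507809 * 0.3013388730 = -0.0361756847
Theta = -1.2547326740 + (0.2278239950) + (-0.0361756847) = -1.063084


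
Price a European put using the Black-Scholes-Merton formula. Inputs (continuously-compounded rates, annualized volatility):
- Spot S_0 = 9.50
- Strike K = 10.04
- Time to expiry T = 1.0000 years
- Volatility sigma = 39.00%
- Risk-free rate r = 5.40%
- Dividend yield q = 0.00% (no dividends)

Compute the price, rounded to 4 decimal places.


d1 = (ln(S/K) + (r - q + 0.5*sigma^2) * T) / (sigma * sqrt(T)) = 0.19170432
d2 = d1 - sigma * sqrt(T) = -0.19829568
exp(-rT) = 0.94743211; exp(-qT) = 1.00000000
P = K * exp(-rT) * N(-d2) - S_0 * exp(-qT) * N(-d1)
N(-d1) = 0.42398691; N(-d2) = 0.57859313
P = 10.0400 * 0.94743211 * 0.57859313 - 9.5000 * 1.00000000 * 0.42398691 = 1.4758

Answer: Price = 1.4758


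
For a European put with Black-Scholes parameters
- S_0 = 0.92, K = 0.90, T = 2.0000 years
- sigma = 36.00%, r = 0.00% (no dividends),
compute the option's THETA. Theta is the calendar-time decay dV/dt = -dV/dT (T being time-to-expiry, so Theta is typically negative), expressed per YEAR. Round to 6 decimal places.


d1 = 0.2977290912; d2 = -0.2113877913
phi(d1) = 0.3816467490; exp(-qT) = 1.0000000000; exp(-rT) = 1.0000000000
Theta = -S*exp(-qT)*phi(d1)*sigma/(2*sqrt(T)) + r*K*exp(-rT)*N(-d2) - q*S*exp(-qT)*N(-d1)
N(-d1) = 0.3829549691; N(-d2) = 0.5837076587; sqrt(T) = 1.4142135624
Term 1 = -0.9200 * 1.0000000000 * 0.3816467490 * 0.3600 / (2 * 1.4142135624) = -0.0446896447
Term 2 = 0.0000 * 0.9000 * 1.0000000000 * 0.5837076587 = 0.0000000000
Term 3 = 0 (no dividend yield, q = 0)
Theta = -0.0446896447 + (0.0000000000) + (0.0000000000) = -0.044690

Answer: Theta = -0.044690


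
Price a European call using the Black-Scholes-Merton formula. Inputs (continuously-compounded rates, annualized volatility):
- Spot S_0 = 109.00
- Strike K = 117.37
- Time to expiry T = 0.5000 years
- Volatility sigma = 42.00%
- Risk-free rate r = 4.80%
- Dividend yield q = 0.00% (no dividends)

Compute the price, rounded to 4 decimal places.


d1 = (ln(S/K) + (r - q + 0.5*sigma^2) * T) / (sigma * sqrt(T)) = -0.01981063
d2 = d1 - sigma * sqrt(T) = -0.31679547
exp(-rT) = 0.97628571; exp(-qT) = 1.00000000
C = S_0 * exp(-qT) * N(d1) - K * exp(-rT) * N(d2)
N(d1) = 0.49209722; N(d2) = 0.37569940
C = 109.0000 * 1.00000000 * 0.49209722 - 117.3700 * 0.97628571 * 0.37569940 = 10.5885

Answer: Price = 10.5885


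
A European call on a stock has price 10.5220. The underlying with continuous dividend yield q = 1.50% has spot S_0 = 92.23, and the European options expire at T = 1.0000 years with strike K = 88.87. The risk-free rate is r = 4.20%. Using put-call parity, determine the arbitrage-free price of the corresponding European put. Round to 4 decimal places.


Put-call parity: C - P = S_0 * exp(-qT) - K * exp(-rT).
S_0 * exp(-qT) = 92.2300 * 0.98511194 = 90.85687419
K * exp(-rT) = 88.8700 * 0.95886978 = 85.21475740
P = C - S*exp(-qT) + K*exp(-rT)
P = 10.5220 - 90.85687419 + 85.21475740 = 4.8799

Answer: Put price = 4.8799


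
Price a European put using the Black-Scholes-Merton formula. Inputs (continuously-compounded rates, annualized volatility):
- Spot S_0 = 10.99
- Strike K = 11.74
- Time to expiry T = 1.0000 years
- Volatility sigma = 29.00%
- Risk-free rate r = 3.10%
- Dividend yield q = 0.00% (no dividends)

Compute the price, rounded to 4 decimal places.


d1 = (ln(S/K) + (r - q + 0.5*sigma^2) * T) / (sigma * sqrt(T)) = 0.02425501
d2 = d1 - sigma * sqrt(T) = -0.26574499
exp(-rT) = 0.96947557; exp(-qT) = 1.00000000
P = K * exp(-rT) * N(-d2) - S_0 * exp(-qT) * N(-d1)
N(-d1) = 0.49032460; N(-d2) = 0.60478219
P = 11.7400 * 0.96947557 * 0.60478219 - 10.9900 * 1.00000000 * 0.49032460 = 1.4947

Answer: Price = 1.4947
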